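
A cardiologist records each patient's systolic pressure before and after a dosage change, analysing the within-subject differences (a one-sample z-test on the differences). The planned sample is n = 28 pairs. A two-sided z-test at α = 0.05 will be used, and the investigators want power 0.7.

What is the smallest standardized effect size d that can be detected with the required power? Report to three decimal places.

Need Φ(δ − 1.960) = 0.7, so δ = 1.960 + 0.524 = 2.484.
(Lower-tail contribution to power is negligible for δ > 0.)
δ = d·√n ⇒ d = δ/√n = 2.484/√28 = 0.4695.

d ≈ 0.470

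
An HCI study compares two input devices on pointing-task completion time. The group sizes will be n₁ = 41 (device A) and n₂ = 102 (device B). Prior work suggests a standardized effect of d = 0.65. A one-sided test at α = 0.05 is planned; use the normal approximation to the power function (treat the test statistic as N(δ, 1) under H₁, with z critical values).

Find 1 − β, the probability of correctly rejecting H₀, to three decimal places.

Power ≈ 0.969

Noncentrality parameter: λ = d / √(1/n₁ + 1/n₂) = 0.65 / √(1/41 + 1/102) = 3.5151
Critical value for a one-sided test at α = 0.05: z_α = 1.645.
Power = Φ(λ − 1.645) = Φ(1.870) = 0.9693.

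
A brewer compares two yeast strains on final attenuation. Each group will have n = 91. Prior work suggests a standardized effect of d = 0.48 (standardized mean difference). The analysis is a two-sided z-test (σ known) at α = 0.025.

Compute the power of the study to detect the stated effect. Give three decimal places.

Power ≈ 0.840

Noncentrality parameter: δ = d·√(n/2) = 0.48 × √(91/2) = 3.2378
Two-sided α = 0.025 → critical value z_{0.0125} = 2.241.
Power = Φ(δ − 2.241) + Φ(−δ − 2.241) = Φ(0.996) + Φ(-5.479) = 0.8405 + 0.0000 = 0.8405.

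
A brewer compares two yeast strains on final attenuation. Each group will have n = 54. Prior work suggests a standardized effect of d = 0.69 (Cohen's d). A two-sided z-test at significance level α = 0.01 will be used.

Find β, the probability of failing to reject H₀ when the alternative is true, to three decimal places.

Noncentrality parameter: δ = d·√(n/2) = 0.69 × √(54/2) = 3.5853
Critical value for a two-sided test at α = 0.01: z_{α/2} = 2.576.
Power = Φ(δ − 2.576) + Φ(−δ − 2.576) = Φ(1.010) + Φ(-6.161) = 0.8436 + 0.0000 = 0.8436.
Type II error: β = 1 − power = 1 − 0.8436 = 0.1564.

β ≈ 0.156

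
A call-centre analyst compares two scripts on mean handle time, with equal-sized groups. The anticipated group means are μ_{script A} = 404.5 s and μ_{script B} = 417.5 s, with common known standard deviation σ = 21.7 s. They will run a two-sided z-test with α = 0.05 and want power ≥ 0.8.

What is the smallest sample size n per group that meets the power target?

Standardized effect: d = |μ_{script A} − μ_{script B}| / σ = |404.5 − 417.5| / 21.7 = 0.5991
For power 0.8 need Φ(δ − z_{0.025}) = 0.8, so δ = z_{0.025} + z_{0.20} = 1.960 + 0.842 = 2.802.
(For δ > 0 the lower-tail rejection region contributes negligibly to power, so the one-term inversion is standard.)
δ = d·√(n/2) ⇒ n = 2(δ/d)² = 2 × (2.802 / 0.5991)² = 43.74.
Rounding up, n = 44 per group.

n = 44 per group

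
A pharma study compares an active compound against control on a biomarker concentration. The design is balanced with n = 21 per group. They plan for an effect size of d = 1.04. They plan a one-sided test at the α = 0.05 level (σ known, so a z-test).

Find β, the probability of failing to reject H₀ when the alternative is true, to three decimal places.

Noncentrality parameter: δ = d·√(n/2) = 1.04 × √(21/2) = 3.3700
Critical value for a one-sided test at α = 0.05: z_α = 1.645.
Power = Φ(δ − 1.645) = Φ(1.725) = 0.9577.
Type II error: β = 1 − power = 1 − 0.9577 = 0.0423.

β ≈ 0.042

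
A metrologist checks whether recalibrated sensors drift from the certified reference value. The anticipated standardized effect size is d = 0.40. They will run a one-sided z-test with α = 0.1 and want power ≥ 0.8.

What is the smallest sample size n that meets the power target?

For power 0.8 need Φ(δ − z_{0.1}) = 0.8, so δ = z_{0.1} + z_{0.20} = 1.282 + 0.842 = 2.123.
δ = d·√n ⇒ n = (δ/d)² = (2.123 / 0.40)² = 28.17.
Rounding up, n = 29.

n = 29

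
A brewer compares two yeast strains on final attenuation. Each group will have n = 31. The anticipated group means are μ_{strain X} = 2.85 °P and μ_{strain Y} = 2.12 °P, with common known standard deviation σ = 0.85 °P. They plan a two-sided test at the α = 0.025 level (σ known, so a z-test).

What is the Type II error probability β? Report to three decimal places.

β ≈ 0.127

Standardized effect: d = |μ_{strain X} − μ_{strain Y}| / σ = |2.85 − 2.12| / 0.85 = 0.8588
Noncentrality parameter: δ = d·√(n/2) = 0.8588 × √(31/2) = 3.3812
Critical value for a two-sided test at α = 0.025: z_{α/2} = 2.241.
Power = Φ(δ − 2.241) + Φ(−δ − 2.241) = Φ(1.140) + Φ(-5.623) = 0.8728 + 0.0000 = 0.8728.
Type II error: β = 1 − power = 1 − 0.8728 = 0.1272.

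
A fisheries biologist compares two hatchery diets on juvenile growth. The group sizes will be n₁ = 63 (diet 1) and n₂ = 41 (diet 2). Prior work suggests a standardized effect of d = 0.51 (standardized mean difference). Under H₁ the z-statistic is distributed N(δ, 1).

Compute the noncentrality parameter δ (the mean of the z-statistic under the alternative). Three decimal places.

The noncentrality parameter scales effect size by the design's sample-size factor: δ = d / √(1/n₁ + 1/n₂) = 0.51 / √(1/63 + 1/41) = 2.5416

δ ≈ 2.542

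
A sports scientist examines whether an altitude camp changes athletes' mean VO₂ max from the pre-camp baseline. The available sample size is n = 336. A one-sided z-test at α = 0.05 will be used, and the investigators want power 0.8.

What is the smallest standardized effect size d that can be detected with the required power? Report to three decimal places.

Required noncentrality: δ = z_{0.05} + z_{0.20} = 1.645 + 0.842 = 2.486.
δ = d·√n ⇒ d = δ/√n = 2.486/√336 = 0.1356.

d ≈ 0.136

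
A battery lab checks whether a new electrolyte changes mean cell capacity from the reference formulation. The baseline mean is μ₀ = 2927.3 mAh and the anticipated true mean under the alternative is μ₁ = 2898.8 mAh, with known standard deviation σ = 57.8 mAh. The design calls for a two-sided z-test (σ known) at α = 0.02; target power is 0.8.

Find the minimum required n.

n = 42

Standardized effect: d = |μ₁ − μ₀| / σ = |2898.8 − 2927.3| / 57.8 = 0.4931
Set Φ(δ − 2.326) = 0.8; then δ − 2.326 = Φ⁻¹(0.8) = 0.842, giving δ = 3.168.
(Ignoring the negligible lower-tail rejection probability gives the usual closed-form inversion.)
δ = d·√n ⇒ n = (δ/d)² = (3.168 / 0.4931)² = 41.28.
Round up to the next whole unit.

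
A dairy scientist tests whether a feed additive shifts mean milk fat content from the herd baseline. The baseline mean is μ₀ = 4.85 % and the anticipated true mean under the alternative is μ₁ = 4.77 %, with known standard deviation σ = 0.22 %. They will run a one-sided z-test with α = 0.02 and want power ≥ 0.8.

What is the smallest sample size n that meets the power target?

Standardized effect: d = |μ₁ − μ₀| / σ = |4.77 − 4.85| / 0.22 = 0.3636
Set Φ(δ − 2.054) = 0.8; then δ − 2.054 = Φ⁻¹(0.8) = 0.842, giving δ = 2.895.
δ = d·√n ⇒ n = (δ/d)² = (2.895 / 0.3636)² = 63.40.
Rounding up, n = 64.

n = 64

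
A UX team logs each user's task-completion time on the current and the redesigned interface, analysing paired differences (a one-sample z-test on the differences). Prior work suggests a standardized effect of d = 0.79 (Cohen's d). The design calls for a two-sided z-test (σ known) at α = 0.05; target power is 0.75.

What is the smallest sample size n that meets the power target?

For power 0.75 need Φ(δ − z_{0.025}) = 0.75, so δ = z_{0.025} + z_{0.25} = 1.960 + 0.674 = 2.634.
(For δ > 0 the lower-tail rejection region contributes negligibly to power, so the one-term inversion is standard.)
δ = d·√n ⇒ n = (δ/d)² = (2.634 / 0.79)² = 11.12.
Round up to the next whole unit.

n = 12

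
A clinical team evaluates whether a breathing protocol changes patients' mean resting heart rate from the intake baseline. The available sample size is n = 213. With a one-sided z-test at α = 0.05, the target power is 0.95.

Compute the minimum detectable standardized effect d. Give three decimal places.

Required noncentrality: δ = z_{0.05} + z_{0.05} = 1.645 + 1.645 = 3.290.
δ = d·√n ⇒ d = δ/√n = 3.290/√213 = 0.2254.

d ≈ 0.225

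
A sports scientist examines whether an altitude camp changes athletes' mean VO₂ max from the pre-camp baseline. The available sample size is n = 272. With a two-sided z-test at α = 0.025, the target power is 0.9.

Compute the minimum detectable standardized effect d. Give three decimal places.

d ≈ 0.214

Need Φ(δ − 2.241) = 0.9, so δ = 2.241 + 1.282 = 3.523.
(Lower-tail contribution to power is negligible for δ > 0.)
δ = d·√n ⇒ d = δ/√n = 3.523/√272 = 0.2136.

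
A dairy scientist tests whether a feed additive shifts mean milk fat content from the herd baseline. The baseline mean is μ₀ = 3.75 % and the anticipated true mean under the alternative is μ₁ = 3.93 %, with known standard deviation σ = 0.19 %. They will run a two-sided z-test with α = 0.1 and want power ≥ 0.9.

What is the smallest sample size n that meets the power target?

n = 10

Standardized effect: d = |μ₁ − μ₀| / σ = |3.93 − 3.75| / 0.19 = 0.9474
For power 0.9 need Φ(δ − z_{0.05}) = 0.9, so δ = z_{0.05} + z_{0.10} = 1.645 + 1.282 = 2.926.
(The Φ(−δ − z_{α/2}) term is vanishingly small for δ > 0 and is dropped in the standard sample-size formula.)
δ = d·√n ⇒ n = (δ/d)² = (2.926 / 0.9474)² = 9.54.
Round up to the next whole unit.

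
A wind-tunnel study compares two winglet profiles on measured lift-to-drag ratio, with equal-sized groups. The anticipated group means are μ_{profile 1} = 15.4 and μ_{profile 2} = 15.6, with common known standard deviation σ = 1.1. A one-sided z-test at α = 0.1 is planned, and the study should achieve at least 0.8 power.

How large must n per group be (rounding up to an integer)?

n = 273 per group

Standardized effect: d = |μ_{profile 1} − μ_{profile 2}| / σ = |15.4 − 15.6| / 1.1 = 0.1818
Set Φ(δ − 1.282) = 0.8; then δ − 1.282 = Φ⁻¹(0.8) = 0.842, giving δ = 2.123.
δ = d·√(n/2) ⇒ n = 2(δ/d)² = 2 × (2.123 / 0.1818)² = 272.73.
Round up to the next whole unit.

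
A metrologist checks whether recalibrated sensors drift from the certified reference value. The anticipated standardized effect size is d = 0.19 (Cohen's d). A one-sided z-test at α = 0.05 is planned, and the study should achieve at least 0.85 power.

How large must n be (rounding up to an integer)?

For power 0.85 need Φ(δ − z_{0.05}) = 0.85, so δ = z_{0.05} + z_{0.15} = 1.645 + 1.036 = 2.681.
δ = d·√n ⇒ n = (δ/d)² = (2.681 / 0.19)² = 199.15.
Rounding up, n = 200.

n = 200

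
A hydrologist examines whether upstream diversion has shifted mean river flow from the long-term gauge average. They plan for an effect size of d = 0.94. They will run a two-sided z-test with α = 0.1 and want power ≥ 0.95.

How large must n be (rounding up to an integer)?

n = 13

Set Φ(δ − 1.645) = 0.95; then δ − 1.645 = Φ⁻¹(0.95) = 1.645, giving δ = 3.290.
(Ignoring the negligible lower-tail rejection probability gives the usual closed-form inversion.)
δ = d·√n ⇒ n = (δ/d)² = (3.290 / 0.94)² = 12.25.
Rounding up, n = 13.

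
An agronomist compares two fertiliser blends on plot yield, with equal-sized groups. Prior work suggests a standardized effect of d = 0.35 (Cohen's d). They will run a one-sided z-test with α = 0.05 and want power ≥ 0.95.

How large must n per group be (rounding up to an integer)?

Set Φ(δ − 1.645) = 0.95; then δ − 1.645 = Φ⁻¹(0.95) = 1.645, giving δ = 3.290.
δ = d·√(n/2) ⇒ n = 2(δ/d)² = 2 × (3.290 / 0.35)² = 176.69.
Rounding up, n = 177 per group.

n = 177 per group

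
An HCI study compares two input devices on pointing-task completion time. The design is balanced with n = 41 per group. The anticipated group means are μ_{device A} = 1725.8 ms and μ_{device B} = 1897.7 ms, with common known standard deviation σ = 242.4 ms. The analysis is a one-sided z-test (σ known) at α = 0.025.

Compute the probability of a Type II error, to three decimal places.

β ≈ 0.105

Standardized effect: d = |μ_{device A} − μ_{device B}| / σ = |1725.8 − 1897.7| / 242.4 = 0.7092
Noncentrality parameter: λ = d·√(n/2) = 0.7092 × √(41/2) = 3.2109
One-sided α = 0.025 → critical value z_{0.025} = 1.960.
Power = P(Z > 1.960 − λ) = Φ(1.251) = 0.8945.
Type II error: β = 1 − power = 1 − 0.8945 = 0.1055.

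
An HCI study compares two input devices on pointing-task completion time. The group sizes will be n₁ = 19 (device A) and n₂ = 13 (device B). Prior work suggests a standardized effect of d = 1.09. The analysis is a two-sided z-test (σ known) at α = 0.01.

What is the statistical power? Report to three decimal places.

Power ≈ 0.675

Noncentrality parameter: δ = d / √(1/n₁ + 1/n₂) = 1.09 / √(1/19 + 1/13) = 3.0283
Two-sided α = 0.01 → critical value z_{0.005} = 2.576.
Power = Φ(δ − 2.576) + Φ(−δ − 2.576) = Φ(0.452) + Φ(-5.604) = 0.6745 + 0.0000 = 0.6745.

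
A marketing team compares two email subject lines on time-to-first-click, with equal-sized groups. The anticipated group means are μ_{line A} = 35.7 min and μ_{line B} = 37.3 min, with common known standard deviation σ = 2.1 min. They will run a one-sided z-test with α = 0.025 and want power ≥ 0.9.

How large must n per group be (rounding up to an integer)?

Standardized effect: d = |μ_{line A} − μ_{line B}| / σ = |35.7 − 37.3| / 2.1 = 0.7619
Set Φ(δ − 1.960) = 0.9; then δ − 1.960 = Φ⁻¹(0.9) = 1.282, giving δ = 3.242.
δ = d·√(n/2) ⇒ n = 2(δ/d)² = 2 × (3.242 / 0.7619)² = 36.20.
Round up to the next whole unit.

n = 37 per group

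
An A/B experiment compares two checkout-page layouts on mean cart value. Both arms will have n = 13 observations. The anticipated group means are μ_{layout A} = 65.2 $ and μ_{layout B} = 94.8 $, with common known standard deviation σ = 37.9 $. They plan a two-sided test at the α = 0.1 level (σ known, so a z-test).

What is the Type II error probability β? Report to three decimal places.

Standardized effect: d = |μ_{layout A} − μ_{layout B}| / σ = |65.2 − 94.8| / 37.9 = 0.7810
Noncentrality parameter: δ = d·√(n/2) = 0.7810 × √(13/2) = 1.9912
Two-sided α = 0.1 → critical value z_{0.05} = 1.645.
Power = Φ(δ − 1.645) + Φ(−δ − 1.645) = Φ(0.346) + Φ(-3.636) = 0.6354 + 0.0001 = 0.6356.
Type II error: β = 1 − power = 1 − 0.6356 = 0.3644.

β ≈ 0.364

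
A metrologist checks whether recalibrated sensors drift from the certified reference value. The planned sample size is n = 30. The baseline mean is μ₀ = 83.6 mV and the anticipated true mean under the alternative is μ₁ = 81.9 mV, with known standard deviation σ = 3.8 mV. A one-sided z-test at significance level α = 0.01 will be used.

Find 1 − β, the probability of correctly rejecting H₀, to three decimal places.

Standardized effect: d = |μ₁ − μ₀| / σ = |81.9 − 83.6| / 3.8 = 0.4474
Noncentrality parameter: δ = d·√n = 0.4474 × √30 = 2.4503
Critical value for a one-sided test at α = 0.01: z_α = 2.326.
Power = P(Z > 2.326 − δ) = Φ(0.124) = 0.5493.

Power ≈ 0.549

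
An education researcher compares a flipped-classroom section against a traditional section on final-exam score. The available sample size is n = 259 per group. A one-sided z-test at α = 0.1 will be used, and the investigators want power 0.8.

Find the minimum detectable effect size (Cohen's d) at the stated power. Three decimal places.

d ≈ 0.187

Required noncentrality: δ = z_{0.1} + z_{0.20} = 1.282 + 0.842 = 2.123.
δ = d·√(n/2) ⇒ d = δ/√(n/2) = 2.123/√(259/2) = 0.1866.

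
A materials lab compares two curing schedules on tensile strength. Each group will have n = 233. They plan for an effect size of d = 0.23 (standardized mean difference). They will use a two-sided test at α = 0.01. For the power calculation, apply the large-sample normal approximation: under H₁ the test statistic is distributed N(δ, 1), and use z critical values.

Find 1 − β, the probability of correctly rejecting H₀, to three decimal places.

Power ≈ 0.463

Noncentrality parameter: δ = d·√(n/2) = 0.23 × √(233/2) = 2.4825
Two-sided α = 0.01 → critical value z_{0.005} = 2.576.
Power = Φ(δ − 2.576) + Φ(−δ − 2.576) = Φ(-0.093) + Φ(-5.058) = 0.4628 + 0.0000 = 0.4628.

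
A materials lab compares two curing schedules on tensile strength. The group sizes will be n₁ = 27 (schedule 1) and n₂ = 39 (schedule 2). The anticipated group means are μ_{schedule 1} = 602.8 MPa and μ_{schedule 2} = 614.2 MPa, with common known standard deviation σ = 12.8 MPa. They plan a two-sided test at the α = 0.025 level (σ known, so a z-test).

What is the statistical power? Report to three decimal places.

Standardized effect: d = |μ_{schedule 1} − μ_{schedule 2}| / σ = |602.8 − 614.2| / 12.8 = 0.8906
Noncentrality parameter: δ = d / √(1/n₁ + 1/n₂) = 0.8906 / √(1/27 + 1/39) = 3.5574
Critical value for a two-sided test at α = 0.025: z_{α/2} = 2.241.
Power = Φ(δ − 2.241) + Φ(−δ − 2.241) = Φ(1.316) + Φ(-5.799) = 0.9059 + 0.0000 = 0.9059.

Power ≈ 0.906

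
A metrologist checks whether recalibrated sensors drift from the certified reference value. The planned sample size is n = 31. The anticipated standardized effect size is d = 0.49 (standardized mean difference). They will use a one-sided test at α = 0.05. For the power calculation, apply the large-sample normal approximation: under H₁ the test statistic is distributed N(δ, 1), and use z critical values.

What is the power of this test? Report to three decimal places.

Noncentrality parameter: δ = d·√n = 0.49 × √31 = 2.7282
Critical value for a one-sided test at α = 0.05: z_α = 1.645.
Power = Φ(δ − 1.645) = Φ(1.083) = 0.8607.

Power ≈ 0.861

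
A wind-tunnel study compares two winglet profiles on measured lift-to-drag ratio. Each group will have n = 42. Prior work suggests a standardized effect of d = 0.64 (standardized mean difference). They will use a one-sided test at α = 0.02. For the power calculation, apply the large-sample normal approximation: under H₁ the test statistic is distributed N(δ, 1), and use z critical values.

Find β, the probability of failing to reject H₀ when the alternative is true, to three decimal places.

β ≈ 0.190

Noncentrality parameter: δ = d·√(n/2) = 0.64 × √(42/2) = 2.9328
Critical value for a one-sided test at α = 0.02: z_α = 2.054.
Power = Φ(δ − 2.054) = Φ(0.879) = 0.8103.
Type II error: β = 1 − power = 1 − 0.8103 = 0.1897.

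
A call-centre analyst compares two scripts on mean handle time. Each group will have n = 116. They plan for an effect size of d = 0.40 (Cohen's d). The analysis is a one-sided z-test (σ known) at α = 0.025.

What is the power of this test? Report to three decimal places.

Power ≈ 0.861

Noncentrality parameter: λ = d·√(n/2) = 0.40 × √(116/2) = 3.0463
Critical value for a one-sided test at α = 0.025: z_α = 1.960.
Power = P(Z > 1.960 − λ) = Φ(1.086) = 0.8613.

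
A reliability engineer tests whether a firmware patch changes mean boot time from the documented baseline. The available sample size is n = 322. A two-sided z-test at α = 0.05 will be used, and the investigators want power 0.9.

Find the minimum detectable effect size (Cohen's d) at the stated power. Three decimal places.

Need Φ(δ − 1.960) = 0.9, so δ = 1.960 + 1.282 = 3.242.
(Lower-tail contribution to power is negligible for δ > 0.)
δ = d·√n ⇒ d = δ/√n = 3.242/√322 = 0.1806.

d ≈ 0.181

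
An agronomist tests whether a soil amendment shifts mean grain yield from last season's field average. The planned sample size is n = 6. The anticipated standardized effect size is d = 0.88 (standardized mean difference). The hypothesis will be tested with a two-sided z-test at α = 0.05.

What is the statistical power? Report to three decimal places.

Noncentrality parameter: λ = d·√n = 0.88 × √6 = 2.1556
Critical value for a two-sided test at α = 0.05: z_{α/2} = 1.960.
Power = Φ(λ − 1.960) + Φ(−λ − 1.960) = Φ(0.196) + Φ(-4.116) = 0.5775 + 0.0000 = 0.5776.

Power ≈ 0.578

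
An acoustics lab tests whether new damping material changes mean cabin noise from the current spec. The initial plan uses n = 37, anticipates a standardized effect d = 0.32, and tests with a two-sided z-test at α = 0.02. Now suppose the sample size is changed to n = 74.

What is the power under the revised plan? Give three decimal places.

With n = 74: δ = d·√n = 0.32 × √74 = 2.7527. Critical value z_{0.01} = 2.326.
Revised power = Φ(δ − 2.326) + Φ(−δ − 2.326) = Φ(0.426) + Φ(-5.079) = 0.6651 + 0.0000 = 0.6651.

Power ≈ 0.665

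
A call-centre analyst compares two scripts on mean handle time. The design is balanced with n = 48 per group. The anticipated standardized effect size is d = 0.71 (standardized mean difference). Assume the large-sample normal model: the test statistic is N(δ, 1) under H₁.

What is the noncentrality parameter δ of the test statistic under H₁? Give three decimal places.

The noncentrality parameter scales effect size by the design's sample-size factor: δ = d·√(n/2) = 0.71 × √(48/2) = 3.4783

δ ≈ 3.478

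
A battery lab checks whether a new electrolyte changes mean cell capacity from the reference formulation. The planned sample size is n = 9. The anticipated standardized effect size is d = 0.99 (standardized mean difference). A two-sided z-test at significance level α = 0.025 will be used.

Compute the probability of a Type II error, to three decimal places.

β ≈ 0.233

Noncentrality parameter: δ = d·√n = 0.99 × √9 = 2.9700
Two-sided α = 0.025 → critical value z_{0.0125} = 2.241.
Power = Φ(δ − 2.241) + Φ(−δ − 2.241) = Φ(0.729) + Φ(-5.211) = 0.7669 + 0.0000 = 0.7669.
Type II error: β = 1 − power = 1 − 0.7669 = 0.2331.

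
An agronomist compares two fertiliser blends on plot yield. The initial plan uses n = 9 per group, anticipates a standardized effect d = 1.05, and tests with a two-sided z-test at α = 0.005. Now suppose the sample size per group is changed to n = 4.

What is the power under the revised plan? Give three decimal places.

With n = 4 per group: δ = d·√(n/2) = 1.05 × √(4/2) = 1.4849. Critical value z_{0.0025} = 2.807.
Revised power = Φ(δ − 2.807) + Φ(−δ − 2.807) = Φ(-1.322) + Φ(-4.292) = 0.0931 + 0.0000 = 0.0931.

Power ≈ 0.093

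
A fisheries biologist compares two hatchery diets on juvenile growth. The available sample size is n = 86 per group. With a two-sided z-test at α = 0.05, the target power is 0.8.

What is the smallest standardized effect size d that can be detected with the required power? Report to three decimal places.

Need Φ(δ − 1.960) = 0.8, so δ = 1.960 + 0.842 = 2.802.
(The second rejection-region term Φ(−δ − z_{α/2}) is negligible and dropped.)
δ = d·√(n/2) ⇒ d = δ/√(n/2) = 2.802/√(86/2) = 0.4272.

d ≈ 0.427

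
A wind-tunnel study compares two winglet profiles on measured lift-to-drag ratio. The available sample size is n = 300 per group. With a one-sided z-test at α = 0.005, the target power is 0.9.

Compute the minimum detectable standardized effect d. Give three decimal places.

d ≈ 0.315

Need Φ(δ − 2.576) = 0.9, so δ = 2.576 + 1.282 = 3.857.
δ = d·√(n/2) ⇒ d = δ/√(n/2) = 3.857/√(300/2) = 0.3150.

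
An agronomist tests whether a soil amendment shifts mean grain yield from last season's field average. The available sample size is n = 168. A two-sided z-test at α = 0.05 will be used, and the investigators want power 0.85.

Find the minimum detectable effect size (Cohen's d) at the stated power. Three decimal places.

d ≈ 0.231

Required noncentrality: δ = z_{0.025} + z_{0.15} = 1.960 + 1.036 = 2.996.
(Lower-tail contribution to power is negligible for δ > 0.)
δ = d·√n ⇒ d = δ/√n = 2.996/√168 = 0.2312.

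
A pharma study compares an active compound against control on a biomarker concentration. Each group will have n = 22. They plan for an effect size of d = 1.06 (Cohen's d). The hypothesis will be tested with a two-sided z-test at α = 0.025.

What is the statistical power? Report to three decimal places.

Power ≈ 0.899

Noncentrality parameter: δ = d·√(n/2) = 1.06 × √(22/2) = 3.5156
Critical value for a two-sided test at α = 0.025: z_{α/2} = 2.241.
Power = Φ(δ − 2.241) + Φ(−δ − 2.241) = Φ(1.274) + Φ(-5.757) = 0.8987 + 0.0000 = 0.8987.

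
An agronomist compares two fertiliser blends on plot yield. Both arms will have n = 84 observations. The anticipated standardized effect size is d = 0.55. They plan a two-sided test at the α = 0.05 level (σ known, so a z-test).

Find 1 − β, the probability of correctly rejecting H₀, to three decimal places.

Power ≈ 0.946

Noncentrality parameter: δ = d·√(n/2) = 0.55 × √(84/2) = 3.5644
Critical value for a two-sided test at α = 0.05: z_{α/2} = 1.960.
Power = Φ(δ − 1.960) + Φ(−δ − 1.960) = Φ(1.604) + Φ(-5.524) = 0.9457 + 0.0000 = 0.9457.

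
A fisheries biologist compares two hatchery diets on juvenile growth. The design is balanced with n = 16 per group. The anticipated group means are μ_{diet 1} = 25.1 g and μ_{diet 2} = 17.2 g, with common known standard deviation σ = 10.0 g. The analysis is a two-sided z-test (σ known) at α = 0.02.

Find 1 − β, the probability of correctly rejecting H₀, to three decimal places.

Standardized effect: d = |μ_{diet 1} − μ_{diet 2}| / σ = |25.1 − 17.2| / 10.0 = 0.7900
Noncentrality parameter: δ = d·√(n/2) = 0.7900 × √(16/2) = 2.2345
Critical value for a two-sided test at α = 0.02: z_{α/2} = 2.326.
Power = Φ(δ − 2.326) + Φ(−δ − 2.326) = Φ(-0.092) + Φ(-4.561) = 0.4634 + 0.0000 = 0.4634.

Power ≈ 0.463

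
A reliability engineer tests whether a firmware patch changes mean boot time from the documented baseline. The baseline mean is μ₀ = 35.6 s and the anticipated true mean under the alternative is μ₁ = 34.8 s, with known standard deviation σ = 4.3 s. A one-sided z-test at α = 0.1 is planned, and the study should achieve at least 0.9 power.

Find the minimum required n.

Standardized effect: d = |μ₁ − μ₀| / σ = |34.8 − 35.6| / 4.3 = 0.1860
Set Φ(δ − 1.282) = 0.9; then δ − 1.282 = Φ⁻¹(0.9) = 1.282, giving δ = 2.563.
δ = d·√n ⇒ n = (δ/d)² = (2.563 / 0.1860)² = 189.80.
Rounding up, n = 190.

n = 190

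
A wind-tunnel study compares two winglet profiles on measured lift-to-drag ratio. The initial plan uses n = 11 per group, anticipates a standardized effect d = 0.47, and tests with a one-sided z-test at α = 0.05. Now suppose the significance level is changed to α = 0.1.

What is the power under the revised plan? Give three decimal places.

Power ≈ 0.429

δ = d·√(n/2) = 0.47 × √(11/2) = 1.1022 (unchanged). New critical value: z_{0.1} = 1.282.
Revised power = P(Z > 1.282 − δ) = Φ(-0.179) = 0.4288.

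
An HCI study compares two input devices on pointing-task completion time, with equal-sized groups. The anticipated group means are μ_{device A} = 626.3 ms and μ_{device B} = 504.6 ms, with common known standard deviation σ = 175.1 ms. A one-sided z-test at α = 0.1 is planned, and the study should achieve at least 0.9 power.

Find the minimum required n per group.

Standardized effect: d = |μ_{device A} − μ_{device B}| / σ = |626.3 − 504.6| / 175.1 = 0.6950
For power 0.9 need Φ(δ − z_{0.1}) = 0.9, so δ = z_{0.1} + z_{0.10} = 1.282 + 1.282 = 2.563.
δ = d·√(n/2) ⇒ n = 2(δ/d)² = 2 × (2.563 / 0.6950)² = 27.20.
Rounding up, n = 28 per group.

n = 28 per group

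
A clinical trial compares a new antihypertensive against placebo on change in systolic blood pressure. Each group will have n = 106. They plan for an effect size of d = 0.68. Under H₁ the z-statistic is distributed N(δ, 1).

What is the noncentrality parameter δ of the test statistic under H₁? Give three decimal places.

δ ≈ 4.950

The noncentrality parameter scales effect size by the design's sample-size factor: δ = d·√(n/2) = 0.68 × √(106/2) = 4.9505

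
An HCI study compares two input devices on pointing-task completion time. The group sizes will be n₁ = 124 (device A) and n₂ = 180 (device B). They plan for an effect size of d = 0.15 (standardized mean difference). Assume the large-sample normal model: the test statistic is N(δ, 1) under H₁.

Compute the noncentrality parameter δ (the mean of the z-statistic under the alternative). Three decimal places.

δ = d / √(1/n₁ + 1/n₂) = 0.15 / √(1/124 + 1/180) = 1.2853

δ ≈ 1.285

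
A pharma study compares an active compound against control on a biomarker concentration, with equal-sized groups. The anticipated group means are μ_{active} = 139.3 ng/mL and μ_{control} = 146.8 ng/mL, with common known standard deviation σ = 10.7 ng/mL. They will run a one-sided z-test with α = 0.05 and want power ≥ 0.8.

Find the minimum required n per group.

Standardized effect: d = |μ_{active} − μ_{control}| / σ = |139.3 − 146.8| / 10.7 = 0.7009
For power 0.8 need Φ(δ − z_{0.05}) = 0.8, so δ = z_{0.05} + z_{0.20} = 1.645 + 0.842 = 2.486.
δ = d·√(n/2) ⇒ n = 2(δ/d)² = 2 × (2.486 / 0.7009)² = 25.17.
Rounding up, n = 26 per group.

n = 26 per group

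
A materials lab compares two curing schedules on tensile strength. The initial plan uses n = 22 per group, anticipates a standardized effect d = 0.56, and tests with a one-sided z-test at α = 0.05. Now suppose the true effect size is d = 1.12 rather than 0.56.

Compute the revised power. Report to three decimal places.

Power ≈ 0.981

With d = 1.12: δ = d·√(n/2) = 1.12 × √(22/2) = 3.7146. Critical value z_{0.05} = 1.645.
Revised power = Φ(δ − 1.645) = Φ(2.070) = 0.9808.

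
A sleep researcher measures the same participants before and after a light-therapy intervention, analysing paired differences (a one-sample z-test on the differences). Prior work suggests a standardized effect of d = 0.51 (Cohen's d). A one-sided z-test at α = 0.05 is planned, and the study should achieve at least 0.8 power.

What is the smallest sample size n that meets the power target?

For power 0.8 need Φ(δ − z_{0.05}) = 0.8, so δ = z_{0.05} + z_{0.20} = 1.645 + 0.842 = 2.486.
δ = d·√n ⇒ n = (δ/d)² = (2.486 / 0.51)² = 23.77.
Round up to the next whole unit.

n = 24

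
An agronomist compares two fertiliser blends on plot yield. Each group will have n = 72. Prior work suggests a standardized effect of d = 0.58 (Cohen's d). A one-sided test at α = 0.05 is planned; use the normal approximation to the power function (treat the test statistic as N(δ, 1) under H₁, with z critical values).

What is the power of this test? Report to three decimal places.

Power ≈ 0.967

Noncentrality parameter: δ = d·√(n/2) = 0.58 × √(72/2) = 3.4800
Critical value for a one-sided test at α = 0.05: z_α = 1.645.
Power = Φ(δ − 1.645) = Φ(1.835) = 0.9668.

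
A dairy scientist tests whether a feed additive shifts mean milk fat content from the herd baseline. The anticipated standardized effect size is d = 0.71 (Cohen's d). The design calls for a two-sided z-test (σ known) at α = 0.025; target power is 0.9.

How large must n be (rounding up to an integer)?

For power 0.9 need Φ(δ − z_{0.0125}) = 0.9, so δ = z_{0.0125} + z_{0.10} = 2.241 + 1.282 = 3.523.
(The Φ(−δ − z_{α/2}) term is vanishingly small for δ > 0 and is dropped in the standard sample-size formula.)
δ = d·√n ⇒ n = (δ/d)² = (3.523 / 0.71)² = 24.62.
Round up to the next whole unit.

n = 25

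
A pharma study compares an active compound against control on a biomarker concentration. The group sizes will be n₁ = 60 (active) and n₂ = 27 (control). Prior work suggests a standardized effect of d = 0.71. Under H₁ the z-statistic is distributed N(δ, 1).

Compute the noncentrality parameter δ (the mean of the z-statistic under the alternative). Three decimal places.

δ ≈ 3.064

The noncentrality parameter scales effect size by the design's sample-size factor: δ = d / √(1/n₁ + 1/n₂) = 0.71 / √(1/60 + 1/27) = 3.0638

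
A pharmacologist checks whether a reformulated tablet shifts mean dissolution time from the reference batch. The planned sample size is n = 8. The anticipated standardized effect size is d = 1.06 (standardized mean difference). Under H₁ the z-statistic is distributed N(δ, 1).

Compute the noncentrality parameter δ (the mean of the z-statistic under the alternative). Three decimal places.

δ ≈ 2.998

δ = d·√n = 1.06 × √8 = 2.9981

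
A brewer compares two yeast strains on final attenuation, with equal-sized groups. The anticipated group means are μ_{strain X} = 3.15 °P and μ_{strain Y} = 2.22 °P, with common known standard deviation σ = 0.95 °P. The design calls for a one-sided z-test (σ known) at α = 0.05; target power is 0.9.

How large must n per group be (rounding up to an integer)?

Standardized effect: d = |μ_{strain X} − μ_{strain Y}| / σ = |3.15 − 2.22| / 0.95 = 0.9789
For power 0.9 need Φ(δ − z_{0.05}) = 0.9, so δ = z_{0.05} + z_{0.10} = 1.645 + 1.282 = 2.926.
δ = d·√(n/2) ⇒ n = 2(δ/d)² = 2 × (2.926 / 0.9789)² = 17.87.
Rounding up, n = 18 per group.

n = 18 per group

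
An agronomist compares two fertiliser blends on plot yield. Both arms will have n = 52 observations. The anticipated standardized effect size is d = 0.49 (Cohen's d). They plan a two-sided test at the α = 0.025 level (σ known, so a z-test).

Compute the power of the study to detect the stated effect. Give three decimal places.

Noncentrality parameter: δ = d·√(n/2) = 0.49 × √(52/2) = 2.4985
Critical value for a two-sided test at α = 0.025: z_{α/2} = 2.241.
Power = Φ(δ − 2.241) + Φ(−δ − 2.241) = Φ(0.257) + Φ(-4.740) = 0.6015 + 0.0000 = 0.6015.

Power ≈ 0.601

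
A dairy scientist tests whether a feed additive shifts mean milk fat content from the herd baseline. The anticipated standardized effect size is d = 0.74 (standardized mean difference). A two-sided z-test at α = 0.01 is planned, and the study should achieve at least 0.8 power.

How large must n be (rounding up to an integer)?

n = 22

For power 0.8 need Φ(δ − z_{0.005}) = 0.8, so δ = z_{0.005} + z_{0.20} = 2.576 + 0.842 = 3.417.
(For δ > 0 the lower-tail rejection region contributes negligibly to power, so the one-term inversion is standard.)
δ = d·√n ⇒ n = (δ/d)² = (3.417 / 0.74)² = 21.33.
Round up to the next whole unit.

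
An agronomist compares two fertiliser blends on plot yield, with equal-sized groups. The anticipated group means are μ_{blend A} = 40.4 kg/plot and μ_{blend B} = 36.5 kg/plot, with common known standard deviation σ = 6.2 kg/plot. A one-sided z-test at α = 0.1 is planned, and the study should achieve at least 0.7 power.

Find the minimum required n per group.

n = 17 per group

Standardized effect: d = |μ_{blend A} − μ_{blend B}| / σ = |40.4 − 36.5| / 6.2 = 0.6290
Set Φ(δ − 1.282) = 0.7; then δ − 1.282 = Φ⁻¹(0.7) = 0.524, giving δ = 1.806.
δ = d·√(n/2) ⇒ n = 2(δ/d)² = 2 × (1.806 / 0.6290)² = 16.49.
Round up to the next whole unit.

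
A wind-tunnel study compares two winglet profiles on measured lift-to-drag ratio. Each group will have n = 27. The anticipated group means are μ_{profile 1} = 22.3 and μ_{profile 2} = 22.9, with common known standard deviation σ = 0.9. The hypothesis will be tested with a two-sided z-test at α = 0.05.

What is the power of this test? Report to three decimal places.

Power ≈ 0.688

Standardized effect: d = |μ_{profile 1} − μ_{profile 2}| / σ = |22.3 − 22.9| / 0.9 = 0.6667
Noncentrality parameter: λ = d·√(n/2) = 0.6667 × √(27/2) = 2.4495
Two-sided α = 0.05 → critical value z_{0.025} = 1.960.
Power = Φ(λ − 1.960) + Φ(−λ − 1.960) = Φ(0.490) + Φ(-4.409) = 0.6878 + 0.0000 = 0.6878.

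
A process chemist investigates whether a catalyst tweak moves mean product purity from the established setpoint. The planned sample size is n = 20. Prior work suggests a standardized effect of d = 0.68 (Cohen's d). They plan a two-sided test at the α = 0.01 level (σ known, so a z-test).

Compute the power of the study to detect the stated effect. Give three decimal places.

Noncentrality parameter: δ = d·√n = 0.68 × √20 = 3.0411
Two-sided α = 0.01 → critical value z_{0.005} = 2.576.
Power = Φ(δ − 2.576) + Φ(−δ − 2.576) = Φ(0.465) + Φ(-5.617) = 0.6791 + 0.0000 = 0.6791.

Power ≈ 0.679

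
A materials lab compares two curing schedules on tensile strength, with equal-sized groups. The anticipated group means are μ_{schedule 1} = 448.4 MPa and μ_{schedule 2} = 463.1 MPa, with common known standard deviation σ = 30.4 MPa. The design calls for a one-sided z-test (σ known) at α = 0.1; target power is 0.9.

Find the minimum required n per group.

Standardized effect: d = |μ_{schedule 1} − μ_{schedule 2}| / σ = |448.4 − 463.1| / 30.4 = 0.4836
For power 0.9 need Φ(δ − z_{0.1}) = 0.9, so δ = z_{0.1} + z_{0.10} = 1.282 + 1.282 = 2.563.
δ = d·√(n/2) ⇒ n = 2(δ/d)² = 2 × (2.563 / 0.4836)² = 56.19.
Rounding up, n = 57 per group.

n = 57 per group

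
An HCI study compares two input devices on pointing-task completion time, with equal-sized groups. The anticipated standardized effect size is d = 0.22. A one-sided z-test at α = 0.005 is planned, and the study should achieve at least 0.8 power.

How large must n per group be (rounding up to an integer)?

n = 483 per group

For power 0.8 need Φ(δ − z_{0.005}) = 0.8, so δ = z_{0.005} + z_{0.20} = 2.576 + 0.842 = 3.417.
δ = d·√(n/2) ⇒ n = 2(δ/d)² = 2 × (3.417 / 0.22)² = 482.60.
Rounding up, n = 483 per group.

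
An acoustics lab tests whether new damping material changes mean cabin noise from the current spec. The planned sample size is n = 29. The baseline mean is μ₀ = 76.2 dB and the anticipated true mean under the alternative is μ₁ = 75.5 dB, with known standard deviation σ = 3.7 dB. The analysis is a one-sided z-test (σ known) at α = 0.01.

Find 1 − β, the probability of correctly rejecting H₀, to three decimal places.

Standardized effect: d = |μ₁ − μ₀| / σ = |75.5 − 76.2| / 3.7 = 0.1892
Noncentrality parameter: δ = d·√n = 0.1892 × √29 = 1.0188
Critical value for a one-sided test at α = 0.01: z_α = 2.326.
Power = P(Z > 2.326 − δ) = Φ(-1.308) = 0.0955.

Power ≈ 0.096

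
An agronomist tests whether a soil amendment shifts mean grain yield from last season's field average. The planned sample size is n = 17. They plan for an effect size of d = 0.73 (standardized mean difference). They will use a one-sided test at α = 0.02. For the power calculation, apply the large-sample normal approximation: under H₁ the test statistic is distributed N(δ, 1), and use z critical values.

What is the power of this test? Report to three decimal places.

Noncentrality parameter: δ = d·√n = 0.73 × √17 = 3.0099
One-sided α = 0.02 → critical value z_{0.02} = 2.054.
Power = P(Z > 2.054 − δ) = Φ(0.956) = 0.8305.

Power ≈ 0.830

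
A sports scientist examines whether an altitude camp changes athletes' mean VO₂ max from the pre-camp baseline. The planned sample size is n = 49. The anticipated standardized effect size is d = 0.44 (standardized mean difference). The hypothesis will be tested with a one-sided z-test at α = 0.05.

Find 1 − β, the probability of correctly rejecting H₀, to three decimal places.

Power ≈ 0.924

Noncentrality parameter: δ = d·√n = 0.44 × √49 = 3.0800
Critical value for a one-sided test at α = 0.05: z_α = 1.645.
Power = P(Z > 1.645 − δ) = Φ(1.435) = 0.9244.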